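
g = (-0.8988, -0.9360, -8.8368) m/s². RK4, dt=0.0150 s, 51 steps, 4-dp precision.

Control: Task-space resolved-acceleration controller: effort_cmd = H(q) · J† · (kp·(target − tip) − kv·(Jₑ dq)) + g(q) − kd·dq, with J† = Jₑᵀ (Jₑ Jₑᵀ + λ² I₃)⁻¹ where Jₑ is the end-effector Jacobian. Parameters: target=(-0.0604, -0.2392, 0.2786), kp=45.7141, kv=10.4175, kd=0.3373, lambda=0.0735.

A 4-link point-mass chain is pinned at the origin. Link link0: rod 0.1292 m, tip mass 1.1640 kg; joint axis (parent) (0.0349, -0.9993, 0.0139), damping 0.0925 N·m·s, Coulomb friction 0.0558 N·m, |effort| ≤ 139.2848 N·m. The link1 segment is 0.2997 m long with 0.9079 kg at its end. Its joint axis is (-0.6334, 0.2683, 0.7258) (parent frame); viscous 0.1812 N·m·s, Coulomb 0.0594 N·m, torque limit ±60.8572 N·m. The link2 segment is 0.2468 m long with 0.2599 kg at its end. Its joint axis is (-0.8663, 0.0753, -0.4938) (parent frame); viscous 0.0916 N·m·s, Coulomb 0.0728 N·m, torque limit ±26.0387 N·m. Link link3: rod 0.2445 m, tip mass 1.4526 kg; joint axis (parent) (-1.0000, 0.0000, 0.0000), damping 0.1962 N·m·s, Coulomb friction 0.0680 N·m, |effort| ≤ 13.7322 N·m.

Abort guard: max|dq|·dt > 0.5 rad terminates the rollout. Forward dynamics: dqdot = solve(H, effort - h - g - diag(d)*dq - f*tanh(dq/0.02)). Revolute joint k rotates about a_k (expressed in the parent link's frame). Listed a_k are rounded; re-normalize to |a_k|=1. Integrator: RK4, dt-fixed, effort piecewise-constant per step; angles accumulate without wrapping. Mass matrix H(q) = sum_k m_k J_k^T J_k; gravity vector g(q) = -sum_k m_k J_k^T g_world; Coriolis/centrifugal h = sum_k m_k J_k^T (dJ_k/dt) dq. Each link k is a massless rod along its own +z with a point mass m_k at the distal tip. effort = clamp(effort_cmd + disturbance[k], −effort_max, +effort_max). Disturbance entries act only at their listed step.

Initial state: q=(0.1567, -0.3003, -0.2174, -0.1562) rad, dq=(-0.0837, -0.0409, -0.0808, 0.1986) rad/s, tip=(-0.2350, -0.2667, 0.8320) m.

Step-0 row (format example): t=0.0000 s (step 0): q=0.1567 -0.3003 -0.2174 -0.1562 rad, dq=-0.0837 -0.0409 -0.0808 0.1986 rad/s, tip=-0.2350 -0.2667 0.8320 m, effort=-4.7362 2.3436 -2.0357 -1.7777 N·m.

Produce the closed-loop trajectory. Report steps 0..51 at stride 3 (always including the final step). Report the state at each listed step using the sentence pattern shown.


t=0.0450 s (step 3): q=0.1755 -0.2452 -0.2617 -0.2066 rad, dq=0.7909 2.0374 -1.6638 -1.9380 rad/s, tip=-0.2303 -0.2727 0.8263 m, effort=-3.3141 3.5973 0.4429 -0.0384 N·m.
t=0.0900 s (step 6): q=0.2263 -0.1329 -0.3644 -0.3030 rad, dq=1.4615 2.8265 -2.7516 -2.4100 rad/s, tip=-0.2226 -0.2844 0.8100 m, effort=-1.2691 4.0855 1.3923 0.3212 N·m.
t=0.1350 s (step 9): q=0.3065 -0.0007 -0.5019 -0.4240 rad, dq=2.0806 2.9434 -3.3508 -2.8585 rad/s, tip=-0.2128 -0.2954 0.7822 m, effort=-1.3980 4.2791 1.5177 0.4547 N·m.
t=0.1800 s (step 12): q=0.4098 0.1227 -0.6617 -0.5545 rad, dq=2.4619 2.4576 -3.6878 -2.9107 rad/s, tip=-0.2015 -0.3023 0.7422 m, effort=-3.6522 4.6806 1.4249 0.6338 N·m.
t=0.2250 s (step 15): q=0.5232 0.2156 -0.8289 -0.6824 rad, dq=2.5382 1.6487 -3.6888 -2.7687 rad/s, tip=-0.1893 -0.3042 0.6926 m, effort=-6.2332 5.2701 1.3886 1.0162 N·m.
t=0.2700 s (step 18): q=0.6346 0.2705 -0.9904 -0.8016 rad, dq=2.3847 0.8050 -3.4567 -2.5398 rad/s, tip=-0.1768 -0.3022 0.6378 m, effort=-8.0509 5.8065 1.4107 1.4716 N·m.
t=0.3150 s (step 21): q=0.7358 0.2896 -1.1385 -0.9097 rad, dq=2.0960 0.0656 -3.1029 -2.2799 rad/s, tip=-0.1642 -0.2975 0.5826 m, effort=-8.9933 6.1588 1.3770 1.8337 N·m.
t=0.3600 s (step 24): q=0.8225 0.2790 -1.2698 -1.0057 rad, dq=1.7503 -0.5125 -2.7140 -2.0050 rad/s, tip=-0.1518 -0.2913 0.5307 m, effort=-9.2982 6.2635 1.2107 2.0135 N·m.
t=0.4050 s (step 27): q=0.8932 0.2459 -1.3831 -1.0897 rad, dq=1.3868 -0.9323 -2.3151 -1.7401 rad/s, tip=-0.1401 -0.2842 0.4845 m, effort=-9.2389 6.2318 0.9002 2.0119 N·m.
t=0.4500 s (step 30): q=0.9478 0.1974 -1.4789 -1.1620 rad, dq=1.0421 -1.1956 -1.9394 -1.4821 rad/s, tip=-0.1294 -0.2771 0.4450 m, effort=-8.9933 6.1178 0.4900 1.8684 N·m.
t=0.4950 s (step 33): q=0.9877 0.1404 -1.5586 -1.2230 rad, dq=0.7394 -1.3184 -1.6002 -1.2379 rad/s, tip=-0.1201 -0.2706 0.4125 m, effort=-8.6756 5.9666 0.0393 1.6421 N·m.
t=0.5400 s (step 36): q=1.0152 0.0804 -1.6239 -1.2735 rad, dq=0.4903 -1.3283 -1.3036 -1.0146 rad/s, tip=-0.1121 -0.2650 0.3863 m, effort=-8.3497 5.8106 -0.4004 1.3855 N·m.
t=0.5850 s (step 39): q=1.0328 0.0220 -1.6768 -1.3146 rad, dq=0.2966 -1.2590 -1.0507 -0.8183 rad/s, tip=-0.1054 -0.2605 0.3657 m, effort=-8.0471 5.6690 -0.7958 1.1348 N·m.
t=0.6300 s (step 42): q=1.0428 -0.0322 -1.7193 -1.3476 rad, dq=0.1530 -1.1432 -0.8397 -0.6526 rad/s, tip=-0.0998 -0.2571 0.3495 m, effort=-7.7791 5.5502 -1.1316 0.9105 N·m.
t=0.6750 s (step 45): q=1.0472 -0.0807 -1.7532 -1.3738 rad, dq=0.0506 -1.0073 -0.6671 -0.5177 rad/s, tip=-0.0951 -0.2547 0.3369 m, effort=-7.5468 5.4554 -1.4051 0.7204 N·m.
t=0.7200 s (step 48): q=1.0479 -0.1229 -1.7801 -1.3945 rad, dq=-0.0139 -0.8688 -0.5354 -0.4034 rad/s, tip=-0.0910 -0.2530 0.3271 m, effort=-7.3529 5.3771 -1.6195 0.5626 N·m.
t=0.7650 s (step 51): q=1.0465 -0.1590 -1.8020 -1.4104 rad, dq=-0.0461 -0.7386 -0.4377 -0.3098 rad/s, tip=-0.0875 -0.2518 0.3194 m.


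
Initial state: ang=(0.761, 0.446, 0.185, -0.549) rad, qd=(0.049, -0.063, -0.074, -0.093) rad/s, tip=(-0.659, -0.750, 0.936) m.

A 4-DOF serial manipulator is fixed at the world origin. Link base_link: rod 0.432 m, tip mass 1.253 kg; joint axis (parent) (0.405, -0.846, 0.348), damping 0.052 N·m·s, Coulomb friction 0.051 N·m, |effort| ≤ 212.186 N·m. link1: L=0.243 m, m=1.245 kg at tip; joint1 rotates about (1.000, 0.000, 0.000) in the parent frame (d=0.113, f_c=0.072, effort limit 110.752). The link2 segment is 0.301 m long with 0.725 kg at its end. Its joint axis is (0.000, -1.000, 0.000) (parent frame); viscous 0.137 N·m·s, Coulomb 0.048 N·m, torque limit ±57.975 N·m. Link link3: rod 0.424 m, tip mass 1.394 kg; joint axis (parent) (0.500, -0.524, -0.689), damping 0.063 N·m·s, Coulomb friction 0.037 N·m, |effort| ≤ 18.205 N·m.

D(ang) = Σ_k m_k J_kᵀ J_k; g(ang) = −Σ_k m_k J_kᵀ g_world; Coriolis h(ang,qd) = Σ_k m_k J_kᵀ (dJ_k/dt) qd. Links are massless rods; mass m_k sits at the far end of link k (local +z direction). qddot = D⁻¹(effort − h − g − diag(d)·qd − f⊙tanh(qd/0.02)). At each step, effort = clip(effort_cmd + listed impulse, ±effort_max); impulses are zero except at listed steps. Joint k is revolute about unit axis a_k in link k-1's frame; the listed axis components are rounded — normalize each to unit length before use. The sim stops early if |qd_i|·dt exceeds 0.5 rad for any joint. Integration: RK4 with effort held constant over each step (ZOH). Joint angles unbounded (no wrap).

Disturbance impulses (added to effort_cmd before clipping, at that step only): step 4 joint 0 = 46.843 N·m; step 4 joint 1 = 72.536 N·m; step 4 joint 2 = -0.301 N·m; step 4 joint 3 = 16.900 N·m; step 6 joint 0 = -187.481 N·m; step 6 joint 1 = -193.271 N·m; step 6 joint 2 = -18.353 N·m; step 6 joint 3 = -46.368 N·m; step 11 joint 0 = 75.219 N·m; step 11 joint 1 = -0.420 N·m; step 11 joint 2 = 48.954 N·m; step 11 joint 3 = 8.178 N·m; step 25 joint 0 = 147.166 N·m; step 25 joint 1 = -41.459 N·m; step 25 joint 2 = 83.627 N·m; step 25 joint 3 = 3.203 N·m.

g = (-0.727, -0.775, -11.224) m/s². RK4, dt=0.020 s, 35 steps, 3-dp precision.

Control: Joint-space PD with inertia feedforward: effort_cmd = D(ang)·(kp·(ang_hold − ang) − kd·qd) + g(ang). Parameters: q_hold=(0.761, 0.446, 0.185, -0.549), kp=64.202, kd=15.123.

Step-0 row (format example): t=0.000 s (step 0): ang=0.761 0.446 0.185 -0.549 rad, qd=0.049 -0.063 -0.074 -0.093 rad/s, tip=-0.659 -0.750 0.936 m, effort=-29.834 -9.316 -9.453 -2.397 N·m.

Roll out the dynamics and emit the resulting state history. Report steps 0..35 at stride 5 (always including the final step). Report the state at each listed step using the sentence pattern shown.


t=0.100 s (step 5): ang=0.763 0.453 0.183 -0.552 rad, qd=0.005 0.928 -0.012 0.027 rad/s, tip=-0.656 -0.756 0.933 m, effort=-44.983 -33.213 -9.481 -8.033 N·m.
t=0.200 s (step 10): ang=0.649 0.443 0.255 -0.205 rad, qd=-0.607 -0.262 0.196 2.142 rad/s, tip=-0.647 -0.763 0.933 m, effort=-9.333 -4.681 -7.919 -3.336 N·m.
t=0.300 s (step 15): ang=0.654 0.460 0.330 -0.344 rad, qd=0.405 0.067 0.098 -1.567 rad/s, tip=-0.677 -0.750 0.916 m, effort=-36.203 -9.976 -15.804 -4.344 N·m.
t=0.400 s (step 20): ang=0.695 0.458 0.299 -0.444 rad, qd=0.361 -0.057 -0.486 -0.634 rad/s, tip=-0.680 -0.750 0.917 m, effort=-32.273 -11.328 -10.857 -3.454 N·m.
t=0.500 s (step 25): ang=0.724 0.453 0.254 -0.489 rad, qd=0.219 -0.037 -0.380 -0.327 rad/s, tip=-0.673 -0.752 0.923 m, effort=116.239 -52.792 57.975 0.072 N·m.
t=0.600 s (step 30): ang=0.854 0.328 0.117 -0.431 rad, qd=0.403 -0.310 -0.504 -0.030 rad/s, tip=-0.728 -0.745 0.909 m, effort=-47.734 -4.221 -16.906 -2.964 N·m.
t=0.700 s (step 35): ang=0.851 0.339 0.109 -0.452 rad, qd=-0.264 0.315 0.132 -0.217 rad/s, tip=-0.717 -0.745 0.916 m.


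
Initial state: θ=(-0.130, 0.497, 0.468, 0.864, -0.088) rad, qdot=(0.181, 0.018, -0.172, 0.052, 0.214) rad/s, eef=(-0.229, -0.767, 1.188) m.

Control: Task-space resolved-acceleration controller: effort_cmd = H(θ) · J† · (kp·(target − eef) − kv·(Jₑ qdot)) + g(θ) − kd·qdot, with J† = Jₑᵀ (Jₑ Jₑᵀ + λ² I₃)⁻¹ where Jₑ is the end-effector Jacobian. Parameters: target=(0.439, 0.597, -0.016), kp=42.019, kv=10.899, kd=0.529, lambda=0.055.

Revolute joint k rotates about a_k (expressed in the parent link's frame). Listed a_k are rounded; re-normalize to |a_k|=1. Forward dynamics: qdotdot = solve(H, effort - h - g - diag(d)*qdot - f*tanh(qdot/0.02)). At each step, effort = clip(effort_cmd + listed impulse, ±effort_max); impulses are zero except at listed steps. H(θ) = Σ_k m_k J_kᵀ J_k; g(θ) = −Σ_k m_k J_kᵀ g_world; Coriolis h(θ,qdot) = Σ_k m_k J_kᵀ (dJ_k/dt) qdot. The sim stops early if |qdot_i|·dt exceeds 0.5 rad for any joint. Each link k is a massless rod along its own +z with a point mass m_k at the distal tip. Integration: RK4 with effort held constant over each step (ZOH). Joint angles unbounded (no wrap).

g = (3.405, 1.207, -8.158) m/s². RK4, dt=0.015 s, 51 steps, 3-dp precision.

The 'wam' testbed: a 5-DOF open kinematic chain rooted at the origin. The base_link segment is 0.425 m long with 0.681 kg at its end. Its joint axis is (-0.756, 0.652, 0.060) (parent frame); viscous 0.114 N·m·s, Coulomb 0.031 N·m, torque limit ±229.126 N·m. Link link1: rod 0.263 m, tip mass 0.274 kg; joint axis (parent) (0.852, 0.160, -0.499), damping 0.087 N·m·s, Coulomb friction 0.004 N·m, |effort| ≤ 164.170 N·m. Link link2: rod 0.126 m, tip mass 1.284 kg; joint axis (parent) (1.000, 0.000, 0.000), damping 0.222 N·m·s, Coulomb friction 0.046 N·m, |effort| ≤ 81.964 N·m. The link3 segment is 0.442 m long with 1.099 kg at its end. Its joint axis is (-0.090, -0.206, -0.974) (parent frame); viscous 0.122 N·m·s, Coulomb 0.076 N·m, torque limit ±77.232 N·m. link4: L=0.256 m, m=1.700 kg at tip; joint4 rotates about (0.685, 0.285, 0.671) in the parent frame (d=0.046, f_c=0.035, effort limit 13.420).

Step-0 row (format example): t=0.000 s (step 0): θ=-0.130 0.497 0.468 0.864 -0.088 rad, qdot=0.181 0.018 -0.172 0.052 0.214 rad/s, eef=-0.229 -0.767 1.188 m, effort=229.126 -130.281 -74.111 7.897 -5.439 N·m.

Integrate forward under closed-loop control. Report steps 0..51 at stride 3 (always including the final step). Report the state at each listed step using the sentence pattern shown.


t=0.045 s (step 3): θ=-0.118 0.112 0.793 0.773 0.149 rad, qdot=0.790 -10.184 6.780 -3.169 15.721 rad/s, eef=-0.207 -0.723 1.175 m, effort=140.666 -60.625 -33.895 4.660 -7.291 N·m.
t=0.090 s (step 6): θ=-0.056 -0.300 1.132 0.969 0.789 rad, qdot=1.661 -7.943 6.569 4.458 12.660 rad/s, eef=-0.104 -0.615 1.131 m, effort=3.592 -4.443 -0.710 -0.314 -1.008 N·m.
t=0.135 s (step 9): θ=0.021 -0.628 1.401 1.130 1.277 rad, qdot=1.666 -6.884 5.607 2.617 9.131 rad/s, eef=0.032 -0.477 1.080 m, effort=-45.442 10.697 5.750 2.390 -0.787 N·m.
t=0.180 s (step 12): θ=0.086 -0.942 1.647 1.198 1.620 rad, qdot=1.162 -7.254 5.326 0.266 6.142 rad/s, eef=0.165 -0.334 1.017 m, effort=-70.898 13.474 4.652 5.019 -1.722 N·m.
t=0.225 s (step 15): θ=0.120 -1.290 1.881 1.147 1.841 rad, qdot=0.318 -8.148 5.028 -2.631 3.796 rad/s, eef=0.278 -0.192 0.936 m, effort=-79.898 14.506 3.262 7.266 -2.451 N·m.
t=0.270 s (step 18): θ=0.117 -1.663 2.093 0.967 1.977 rad, qdot=-0.370 -8.274 4.364 -5.184 2.405 rad/s, eef=0.359 -0.052 0.839 m, effort=-64.550 15.743 3.368 8.647 -3.091 N·m.
t=0.315 s (step 21): θ=0.097 -2.016 2.272 0.709 2.072 rad, qdot=-0.409 -7.292 3.567 -6.033 1.912 rad/s, eef=0.400 0.078 0.730 m, effort=-39.582 15.142 2.582 8.798 -3.744 N·m.
t=0.360 s (step 24): θ=0.091 -2.314 2.415 0.450 2.153 rad, qdot=0.164 -5.907 2.781 -5.333 1.700 rad/s, eef=0.409 0.187 0.618 m, effort=-24.364 13.376 0.873 8.238 -3.998 N·m.
t=0.405 s (step 27): θ=0.115 -2.548 2.521 0.238 2.221 rad, qdot=0.936 -4.488 1.909 -4.085 1.279 rad/s, eef=0.403 0.273 0.513 m, effort=-20.118 11.830 0.220 7.468 -3.586 N·m.
t=0.450 s (step 30): θ=0.173 -2.717 2.586 0.083 2.267 rad, qdot=1.579 -3.037 1.008 -2.781 0.764 rad/s, eef=0.394 0.338 0.418 m, effort=-21.257 10.565 0.866 6.624 -2.816 N·m.
t=0.495 s (step 33): θ=0.253 -2.823 2.614 -0.016 2.292 rad, qdot=1.964 -1.678 0.251 -1.646 0.341 rad/s, eef=0.387 0.389 0.336 m, effort=-24.153 9.306 1.856 5.816 -2.023 N·m.
t=0.540 s (step 36): θ=0.345 -2.873 2.613 -0.070 2.300 rad, qdot=2.092 -0.595 -0.263 -0.827 0.057 rad/s, eef=0.385 0.429 0.265 m, effort=-27.118 7.994 2.454 5.141 -1.351 N·m.
t=0.585 s (step 39): θ=0.439 -2.881 2.594 -0.095 2.300 rad, qdot=2.026 0.150 -0.547 -0.284 -0.031 rad/s, eef=0.385 0.462 0.205 m, effort=-29.321 6.735 2.543 4.585 -0.877 N·m.
t=0.630 s (step 42): θ=0.526 -2.864 2.566 -0.101 2.297 rad, qdot=1.832 0.590 -0.669 -0.027 -0.099 rad/s, eef=0.388 0.489 0.154 m, effort=-30.685 5.571 2.303 4.156 -0.494 N·m.
t=0.675 s (step 45): θ=0.602 -2.832 2.535 -0.101 2.290 rad, qdot=1.568 0.802 -0.682 0.010 -0.180 rad/s, eef=0.392 0.511 0.113 m, effort=-31.279 4.579 1.930 3.845 -0.182 N·m.
t=0.720 s (step 48): θ=0.667 -2.794 2.505 -0.100 2.282 rad, qdot=1.296 0.863 -0.632 0.024 -0.160 rad/s, eef=0.397 0.529 0.078 m, effort=-31.143 3.769 1.448 3.537 0.017 N·m.
t=0.765 s (step 51): θ=0.719 -2.756 2.479 -0.100 2.275 rad, qdot=1.042 0.833 -0.554 0.023 -0.124 rad/s, eef=0.401 0.543 0.051 m.


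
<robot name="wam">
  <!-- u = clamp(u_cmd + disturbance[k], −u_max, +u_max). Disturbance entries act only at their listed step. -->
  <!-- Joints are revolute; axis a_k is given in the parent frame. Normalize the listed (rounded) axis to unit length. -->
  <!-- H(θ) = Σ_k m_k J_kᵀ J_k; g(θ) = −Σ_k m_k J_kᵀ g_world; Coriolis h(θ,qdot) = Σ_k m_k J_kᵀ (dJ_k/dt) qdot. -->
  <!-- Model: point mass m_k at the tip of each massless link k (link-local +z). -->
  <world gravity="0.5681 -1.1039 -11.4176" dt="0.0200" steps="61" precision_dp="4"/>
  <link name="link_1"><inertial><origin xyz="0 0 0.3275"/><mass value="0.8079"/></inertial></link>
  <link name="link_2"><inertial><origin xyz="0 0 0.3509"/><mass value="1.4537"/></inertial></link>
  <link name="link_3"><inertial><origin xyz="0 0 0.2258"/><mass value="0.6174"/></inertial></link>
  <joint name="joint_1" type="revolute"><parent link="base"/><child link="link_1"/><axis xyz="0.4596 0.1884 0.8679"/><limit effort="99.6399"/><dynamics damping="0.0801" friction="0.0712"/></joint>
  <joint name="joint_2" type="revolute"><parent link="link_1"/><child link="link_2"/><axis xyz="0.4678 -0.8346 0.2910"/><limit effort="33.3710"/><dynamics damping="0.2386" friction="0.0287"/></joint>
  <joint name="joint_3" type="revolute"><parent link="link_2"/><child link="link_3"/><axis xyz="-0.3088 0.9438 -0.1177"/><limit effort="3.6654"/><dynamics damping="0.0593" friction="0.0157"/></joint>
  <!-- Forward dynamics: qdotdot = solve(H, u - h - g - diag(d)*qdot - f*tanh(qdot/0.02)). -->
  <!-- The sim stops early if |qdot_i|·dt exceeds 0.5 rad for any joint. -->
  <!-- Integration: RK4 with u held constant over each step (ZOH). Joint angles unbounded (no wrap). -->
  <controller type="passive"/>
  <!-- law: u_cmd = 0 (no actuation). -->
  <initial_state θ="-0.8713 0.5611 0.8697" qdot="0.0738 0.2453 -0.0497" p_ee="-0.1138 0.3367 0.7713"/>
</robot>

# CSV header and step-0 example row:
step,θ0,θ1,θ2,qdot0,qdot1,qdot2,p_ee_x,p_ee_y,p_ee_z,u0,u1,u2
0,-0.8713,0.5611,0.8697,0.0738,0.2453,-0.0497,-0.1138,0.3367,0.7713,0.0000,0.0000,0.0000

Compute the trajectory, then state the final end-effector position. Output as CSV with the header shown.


step,θ0,θ1,θ2,qdot0,qdot1,qdot2,p_ee_x,p_ee_y,p_ee_z,u0,u1,u2
1,-0.8720,0.5706,0.8799,-0.1421,0.6973,1.0459,-0.1161,0.3364,0.7695,0.0000,0.0000,0.0000
2,-0.8769,0.5889,0.9109,-0.3515,1.1281,2.0399,-0.1178,0.3365,0.7650,0.0000,0.0000,0.0000
3,-0.8860,0.6156,0.9608,-0.5567,1.5419,2.9379,-0.1190,0.3368,0.7576,0.0000,0.0000,0.0000
4,-0.8992,0.6504,1.0278,-0.7589,1.9426,3.7397,-0.1198,0.3374,0.7472,0.0000,0.0000,0.0000
5,-0.9164,0.6932,1.1098,-0.9603,2.3347,4.4439,-0.1205,0.3383,0.7336,0.0000,0.0000,0.0000
6,-0.9376,0.7438,1.2049,-1.1636,2.7235,5.0475,-0.1211,0.3394,0.7166,0.0000,0.0000,0.0000
7,-0.9630,0.8022,1.3110,-1.3727,3.1158,5.5458,-0.1219,0.3408,0.6960,0.0000,0.0000,0.0000
8,-0.9926,0.8685,1.4259,-1.5928,3.5197,5.9319,-0.1230,0.3423,0.6716,0.0000,0.0000,0.0000
9,-1.0268,0.9431,1.5474,-1.8308,3.9448,6.1956,-0.1245,0.3439,0.6434,0.0000,0.0000,0.0000
10,-1.0660,1.0265,1.6729,-2.0958,4.4020,6.3224,-0.1263,0.3458,0.6115,0.0000,0.0000,0.0000
11,-1.1109,1.1195,1.7993,-2.4001,4.9021,6.2927,-0.1283,0.3479,0.5760,0.0000,0.0000,0.0000
12,-1.1624,1.2230,1.9234,-2.7600,5.4543,6.0821,-0.1302,0.3504,0.5372,0.0000,0.0000,0.0000
13,-1.2218,1.3380,2.0412,-3.1980,6.0625,5.6616,-0.1314,0.3533,0.4954,0.0000,0.0000,0.0000
14,-1.2910,1.4658,2.1482,-3.7445,6.7211,5.0000,-0.1312,0.3569,0.4512,0.0000,0.0000,0.0000
15,-1.3726,1.6071,2.2393,-4.4404,7.4095,4.0624,-0.1286,0.3615,0.4050,0.0000,0.0000,0.0000
16,-1.4700,1.7621,2.3086,-5.3376,8.0854,2.8028,-0.1225,0.3677,0.3571,0.0000,0.0000,0.0000
17,-1.5878,1.9299,2.3488,-6.4914,8.6756,1.1465,-0.1117,0.3763,0.3073,0.0000,0.0000,0.0000
18,-1.7316,2.1078,2.3510,-7.9263,9.0557,-1.0232,-0.0952,0.3880,0.2542,0.0000,0.0000,0.0000
19,-1.9062,2.2894,2.3037,-9.5530,9.0190,-3.8259,-0.0725,0.4026,0.1950,0.0000,0.0000,0.0000
20,-2.1130,2.4638,2.1937,-11.0714,8.2824,-7.2437,-0.0444,0.4173,0.1258,0.0000,0.0000,0.0000
21,-2.3457,2.6148,2.0126,-12.0910,6.6693,-10.8451,-0.0141,0.4255,0.0448,0.0000,0.0000,0.0000
22,-2.5923,2.7259,1.7627,-12.4700,4.3568,-14.0490,0.0134,0.4205,-0.0436,0.0000,0.0000,0.0000
23,-2.8405,2.7867,1.4546,-12.2322,1.6823,-16.6847,0.0343,0.4012,-0.1302,0.0000,0.0000,0.0000
24,-3.0759,2.7915,1.0979,-11.1328,-1.2598,-18.9266,0.0484,0.3725,-0.2063,0.0000,0.0000,0.0000
25,-3.2767,2.7339,0.6996,-8.7076,-4.5506,-20.8458,0.0589,0.3407,-0.2662,0.0000,0.0000,0.0000
26,-3.4174,2.6099,0.2686,-5.3387,-7.7273,-22.0448,0.0712,0.3090,-0.3067,0.0000,0.0000,0.0000
27,-3.4965,2.4352,-0.1670,-2.8395,-9.4077,-21.0009,0.0921,0.2760,-0.3257,0.0000,0.0000,0.0000
28,-3.5422,2.2459,-0.5512,-1.9312,-9.3197,-17.0924,0.1268,0.2413,-0.3263,0.0000,0.0000,0.0000
29,-3.5785,2.0660,-0.8454,-1.7593,-8.6551,-12.3237,0.1738,0.2072,-0.3177,0.0000,0.0000,0.0000
30,-3.6136,1.8996,-1.0463,-1.7657,-7.9857,-7.8349,0.2285,0.1747,-0.3072,0.0000,0.0000,0.0000
31,-3.6493,1.7465,-1.1615,-1.8056,-7.3171,-3.7515,0.2880,0.1430,-0.2982,0.0000,0.0000,0.0000
32,-3.6859,1.6076,-1.1987,-1.8518,-6.5513,-0.0168,0.3510,0.1109,-0.2907,0.0000,0.0000,0.0000
33,-3.7234,1.4855,-1.1645,-1.8989,-5.6284,3.3818,0.4174,0.0772,-0.2830,0.0000,0.0000,0.0000
34,-3.7618,1.3836,-1.0654,-1.9471,-4.5400,6.4742,0.4867,0.0413,-0.2721,0.0000,0.0000,0.0000
35,-3.8013,1.3047,-0.9076,-1.9978,-3.3350,9.2510,0.5573,0.0035,-0.2541,0.0000,0.0000,0.0000
36,-3.8418,1.2503,-0.6980,-2.0509,-2.1154,11.6322,0.6260,-0.0353,-0.2255,0.0000,0.0000,0.0000
37,-3.8833,1.2191,-0.4465,-2.1001,-1.0399,13.3729,0.6874,-0.0731,-0.1840,0.0000,0.0000,0.0000
38,-3.9257,1.2064,-0.1702,-2.1308,-0.3007,14.0543,0.7354,-0.1075,-0.1300,0.0000,0.0000,0.0000
39,-3.9684,1.2042,0.1070,-2.1352,0.0131,13.4680,0.7651,-0.1369,-0.0681,0.0000,0.0000,0.0000
40,-4.0110,1.2050,0.3627,-2.1253,0.0355,12.0222,0.7766,-0.1606,-0.0050,0.0000,0.0000,0.0000
41,-4.0534,1.2052,0.5866,-2.1180,-0.0063,10.3737,0.7735,-0.1793,0.0535,0.0000,0.0000,0.0000
42,-4.0957,1.2052,0.7788,-2.1159,0.0168,8.8848,0.7606,-0.1942,0.1043,0.0000,0.0000,0.0000
43,-4.1380,1.2066,0.9436,-2.1130,0.1378,7.6441,0.7416,-0.2064,0.1465,0.0000,0.0000,0.0000
44,-4.1802,1.2113,1.0861,-2.1039,0.3556,6.6424,0.7194,-0.2168,0.1801,0.0000,0.0000,0.0000
45,-4.2221,1.2213,1.2106,-2.0850,0.6525,5.8310,0.6958,-0.2261,0.2058,0.0000,0.0000,0.0000
46,-4.2635,1.2378,1.3203,-2.0549,1.0095,5.1576,0.6718,-0.2349,0.2242,0.0000,0.0000,0.0000
47,-4.3042,1.2620,1.4175,-2.0148,1.4093,4.5741,0.6481,-0.2435,0.2362,0.0000,0.0000,0.0000
48,-4.3441,1.2944,1.5036,-1.9669,1.8376,4.0383,0.6252,-0.2523,0.2424,0.0000,0.0000,0.0000
49,-4.3829,1.3356,1.5791,-1.9145,2.2822,3.5133,0.6033,-0.2616,0.2435,0.0000,0.0000,0.0000
50,-4.4206,1.3857,1.6440,-1.8613,2.7321,2.9673,0.5824,-0.2715,0.2400,0.0000,0.0000,0.0000
51,-4.4573,1.4448,1.6975,-1.8104,3.1764,2.3730,0.5626,-0.2820,0.2323,0.0000,0.0000,0.0000
52,-4.4931,1.5127,1.7384,-1.7644,3.6032,1.7073,0.5439,-0.2934,0.2208,0.0000,0.0000,0.0000
53,-4.5280,1.5887,1.7652,-1.7248,3.9988,0.9512,0.5260,-0.3056,0.2055,0.0000,0.0000,0.0000
54,-4.5621,1.6723,1.7758,-1.6919,4.3465,0.0898,0.5090,-0.3186,0.1865,0.0000,0.0000,0.0000
55,-4.5957,1.7622,1.7681,-1.6648,4.6285,-0.8703,0.4925,-0.3322,0.1636,0.0000,0.0000,0.0000
56,-4.6287,1.8568,1.7401,-1.6412,4.8221,-1.9498,0.4762,-0.3460,0.1361,0.0000,0.0000,0.0000
57,-4.6613,1.9543,1.6893,-1.6178,4.9040,-3.1541,0.4598,-0.3595,0.1037,0.0000,0.0000,0.0000
58,-4.6934,2.0521,1.6131,-1.5914,4.8520,-4.4815,0.4427,-0.3715,0.0655,0.0000,0.0000,0.0000
59,-4.7249,2.1474,1.5092,-1.5585,4.6483,-5.9283,0.4243,-0.3805,0.0211,0.0000,0.0000,0.0000
60,-4.7557,2.2370,1.3752,-1.5141,4.2821,-7.4912,0.4040,-0.3843,-0.0293,0.0000,0.0000,0.0000
61,-4.7854,2.3176,1.2088,-1.4467,3.7514,-9.1649,0.3814,-0.3802,-0.0849,,,
# final p_ee position (m): 0.3814 -0.3802 -0.0849


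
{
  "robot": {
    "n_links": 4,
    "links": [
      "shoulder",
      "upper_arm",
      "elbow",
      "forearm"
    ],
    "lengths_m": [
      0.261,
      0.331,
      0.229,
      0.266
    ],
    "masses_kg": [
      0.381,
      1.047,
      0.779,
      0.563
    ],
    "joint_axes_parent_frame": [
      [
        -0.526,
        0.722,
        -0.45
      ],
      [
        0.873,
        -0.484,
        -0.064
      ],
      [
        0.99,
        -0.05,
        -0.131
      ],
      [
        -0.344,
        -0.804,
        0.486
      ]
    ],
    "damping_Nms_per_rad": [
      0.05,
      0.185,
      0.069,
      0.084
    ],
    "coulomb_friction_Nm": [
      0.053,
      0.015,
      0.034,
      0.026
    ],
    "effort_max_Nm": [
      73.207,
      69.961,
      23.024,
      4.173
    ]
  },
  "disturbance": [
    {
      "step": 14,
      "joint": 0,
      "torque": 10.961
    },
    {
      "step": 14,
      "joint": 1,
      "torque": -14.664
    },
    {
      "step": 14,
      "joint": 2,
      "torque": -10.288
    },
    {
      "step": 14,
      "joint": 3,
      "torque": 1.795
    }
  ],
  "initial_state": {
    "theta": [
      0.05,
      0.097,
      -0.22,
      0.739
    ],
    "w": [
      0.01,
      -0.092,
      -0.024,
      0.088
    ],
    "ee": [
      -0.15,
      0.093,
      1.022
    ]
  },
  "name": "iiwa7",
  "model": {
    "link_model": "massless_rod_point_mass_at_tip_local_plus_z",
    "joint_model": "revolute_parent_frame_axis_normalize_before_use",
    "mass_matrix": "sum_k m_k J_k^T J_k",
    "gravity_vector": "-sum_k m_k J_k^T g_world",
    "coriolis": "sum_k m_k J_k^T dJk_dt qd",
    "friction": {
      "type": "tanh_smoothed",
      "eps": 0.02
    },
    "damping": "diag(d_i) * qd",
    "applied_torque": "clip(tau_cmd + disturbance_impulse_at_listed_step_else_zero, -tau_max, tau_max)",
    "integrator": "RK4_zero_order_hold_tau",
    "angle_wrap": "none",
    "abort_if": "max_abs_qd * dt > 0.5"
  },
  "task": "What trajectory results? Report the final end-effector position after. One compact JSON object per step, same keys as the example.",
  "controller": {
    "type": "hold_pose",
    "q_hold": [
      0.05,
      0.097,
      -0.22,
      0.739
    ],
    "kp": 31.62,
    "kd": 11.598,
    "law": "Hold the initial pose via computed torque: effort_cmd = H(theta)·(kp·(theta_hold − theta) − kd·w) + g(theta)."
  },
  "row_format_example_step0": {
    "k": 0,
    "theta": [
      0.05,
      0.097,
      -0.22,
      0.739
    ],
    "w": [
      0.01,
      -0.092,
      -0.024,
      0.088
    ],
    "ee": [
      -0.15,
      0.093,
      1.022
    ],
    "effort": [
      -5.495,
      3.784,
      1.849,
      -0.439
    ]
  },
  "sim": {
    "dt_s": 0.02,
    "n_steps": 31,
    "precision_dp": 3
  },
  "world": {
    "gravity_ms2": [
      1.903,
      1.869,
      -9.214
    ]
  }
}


{"k":1,"theta":[0.05,0.095,-0.22,0.74],"w":[0.004,-0.073,-0.016,0.04],"ee":[-0.149,0.094,1.022],"effort":[-5.325,3.647,1.791,-0.436]}
{"k":2,"theta":[0.05,0.094,-0.221,0.741],"w":[0.002,-0.054,-0.012,0.01],"ee":[-0.149,0.095,1.022],"effort":[-5.184,3.533,1.743,-0.436]}
{"k":3,"theta":[0.05,0.093,-0.221,0.741],"w":[0.003,-0.038,-0.008,0.002],"ee":[-0.148,0.095,1.022],"effort":[-5.065,3.437,1.705,-0.44]}
{"k":4,"theta":[0.05,0.093,-0.221,0.741],"w":[0.003,-0.025,-0.006,0.0],"ee":[-0.148,0.096,1.022],"effort":[-4.966,3.357,1.674,-0.444]}
{"k":5,"theta":[0.05,0.092,-0.221,0.741],"w":[0.003,-0.015,-0.004,-0.0],"ee":[-0.148,0.096,1.022],"effort":[-4.882,3.291,1.648,-0.449]}
{"k":6,"theta":[0.05,0.092,-0.221,0.741],"w":[0.002,-0.008,-0.002,-0.001],"ee":[-0.148,0.096,1.022],"effort":[-4.812,3.236,1.628,-0.452]}
{"k":7,"theta":[0.05,0.092,-0.221,0.741],"w":[0.002,-0.003,-0.0,-0.001],"ee":[-0.148,0.097,1.022],"effort":[-4.754,3.191,1.612,-0.456]}
{"k":8,"theta":[0.05,0.092,-0.221,0.741],"w":[0.001,0.001,0.001,-0.001],"ee":[-0.147,0.097,1.022],"effort":[-4.706,3.153,1.598,-0.458]}
{"k":9,"theta":[0.051,0.092,-0.221,0.741],"w":[0.0,0.003,0.002,-0.001],"ee":[-0.147,0.097,1.022],"effort":[-4.667,3.123,1.587,-0.461]}
{"k":10,"theta":[0.051,0.092,-0.221,0.741],"w":[-0.001,0.005,0.002,-0.001],"ee":[-0.148,0.097,1.022],"effort":[-4.634,3.097,1.579,-0.463]}
{"k":11,"theta":[0.05,0.092,-0.221,0.741],"w":[-0.001,0.007,0.002,-0.001],"ee":[-0.148,0.096,1.022],"effort":[-4.607,3.077,1.571,-0.464]}
{"k":12,"theta":[0.05,0.092,-0.221,0.741],"w":[-0.001,0.008,0.002,-0.001],"ee":[-0.148,0.096,1.022],"effort":[-4.585,3.059,1.565,-0.466]}
{"k":13,"theta":[0.05,0.092,-0.221,0.741],"w":[-0.002,0.008,0.003,-0.001],"ee":[-0.148,0.096,1.022],"effort":[-4.567,3.045,1.56,-0.467]}
{"k":14,"theta":[0.05,0.093,-0.221,0.741],"w":[-0.002,0.009,0.003,-0.001],"ee":[-0.148,0.096,1.022],"effort":[6.409,-11.631,-8.732,1.327]}
{"k":15,"theta":[0.05,0.093,-0.236,0.752],"w":[-0.016,-0.019,-1.464,1.139],"ee":[-0.15,0.102,1.019],"effort":[-7.177,6.553,4.034,-0.87]}
{"k":16,"theta":[0.05,0.092,-0.261,0.771],"w":[-0.039,-0.05,-1.095,0.73],"ee":[-0.153,0.111,1.014],"effort":[-6.732,5.959,3.639,-0.747]}
{"k":17,"theta":[0.049,0.091,-0.28,0.783],"w":[-0.044,-0.056,-0.798,0.452],"ee":[-0.155,0.118,1.01],"effort":[-6.359,5.461,3.307,-0.661]}
{"k":18,"theta":[0.048,0.09,-0.294,0.79],"w":[-0.04,-0.049,-0.561,0.263],"ee":[-0.157,0.124,1.007],"effort":[-6.047,5.044,3.029,-0.6]}
{"k":19,"theta":[0.047,0.089,-0.303,0.794],"w":[-0.032,-0.038,-0.374,0.132],"ee":[-0.157,0.127,1.006],"effort":[-5.786,4.695,2.796,-0.557]}
{"k":20,"theta":[0.047,0.088,-0.309,0.796],"w":[-0.024,-0.026,-0.226,0.042],"ee":[-0.158,0.13,1.005],"effort":[-5.569,4.404,2.601,-0.526]}
{"k":21,"theta":[0.046,0.088,-0.312,0.796],"w":[-0.015,-0.016,-0.107,-0.008],"ee":[-0.158,0.131,1.004],"effort":[-5.387,4.161,2.437,-0.506]}
{"k":22,"theta":[0.046,0.087,-0.313,0.796],"w":[-0.007,-0.01,-0.01,-0.019],"ee":[-0.158,0.131,1.004],"effort":[-5.234,3.96,2.3,-0.498]}
{"k":23,"theta":[0.046,0.087,-0.313,0.795],"w":[0.004,0.01,0.041,-0.03],"ee":[-0.158,0.131,1.004],"effort":[-5.101,3.793,2.195,-0.493]}
{"k":24,"theta":[0.046,0.088,-0.312,0.794],"w":[0.009,0.02,0.079,-0.039],"ee":[-0.158,0.131,1.004],"effort":[-4.986,3.655,2.11,-0.491]}
{"k":25,"theta":[0.046,0.088,-0.31,0.793],"w":[0.011,0.025,0.11,-0.045],"ee":[-0.158,0.13,1.005],"effort":[-4.888,3.541,2.039,-0.49]}
{"k":26,"theta":[0.047,0.089,-0.307,0.793],"w":[0.012,0.027,0.134,-0.049],"ee":[-0.158,0.129,1.005],"effort":[-4.806,3.446,1.978,-0.49]}
{"k":27,"theta":[0.047,0.089,-0.305,0.792],"w":[0.013,0.028,0.15,-0.052],"ee":[-0.158,0.128,1.006],"effort":[-4.738,3.366,1.927,-0.49]}
{"k":28,"theta":[0.047,0.09,-0.302,0.79],"w":[0.013,0.029,0.161,-0.053],"ee":[-0.157,0.126,1.006],"effort":[-4.682,3.299,1.883,-0.491]}
{"k":29,"theta":[0.047,0.09,-0.298,0.789],"w":[0.013,0.029,0.167,-0.053],"ee":[-0.157,0.125,1.007],"effort":[-4.635,3.243,1.845,-0.492]}
{"k":30,"theta":[0.048,0.091,-0.295,0.788],"w":[0.013,0.029,0.169,-0.053],"ee":[-0.157,0.123,1.007],"effort":[-4.597,3.196,1.813,-0.492]}
{"k":31,"theta":[0.048,0.091,-0.292,0.787],"w":[0.013,0.029,0.169,-0.052],"ee":[-0.157,0.122,1.008]}
{"summary": "final ee position (m): -0.157 0.122 1.008"}


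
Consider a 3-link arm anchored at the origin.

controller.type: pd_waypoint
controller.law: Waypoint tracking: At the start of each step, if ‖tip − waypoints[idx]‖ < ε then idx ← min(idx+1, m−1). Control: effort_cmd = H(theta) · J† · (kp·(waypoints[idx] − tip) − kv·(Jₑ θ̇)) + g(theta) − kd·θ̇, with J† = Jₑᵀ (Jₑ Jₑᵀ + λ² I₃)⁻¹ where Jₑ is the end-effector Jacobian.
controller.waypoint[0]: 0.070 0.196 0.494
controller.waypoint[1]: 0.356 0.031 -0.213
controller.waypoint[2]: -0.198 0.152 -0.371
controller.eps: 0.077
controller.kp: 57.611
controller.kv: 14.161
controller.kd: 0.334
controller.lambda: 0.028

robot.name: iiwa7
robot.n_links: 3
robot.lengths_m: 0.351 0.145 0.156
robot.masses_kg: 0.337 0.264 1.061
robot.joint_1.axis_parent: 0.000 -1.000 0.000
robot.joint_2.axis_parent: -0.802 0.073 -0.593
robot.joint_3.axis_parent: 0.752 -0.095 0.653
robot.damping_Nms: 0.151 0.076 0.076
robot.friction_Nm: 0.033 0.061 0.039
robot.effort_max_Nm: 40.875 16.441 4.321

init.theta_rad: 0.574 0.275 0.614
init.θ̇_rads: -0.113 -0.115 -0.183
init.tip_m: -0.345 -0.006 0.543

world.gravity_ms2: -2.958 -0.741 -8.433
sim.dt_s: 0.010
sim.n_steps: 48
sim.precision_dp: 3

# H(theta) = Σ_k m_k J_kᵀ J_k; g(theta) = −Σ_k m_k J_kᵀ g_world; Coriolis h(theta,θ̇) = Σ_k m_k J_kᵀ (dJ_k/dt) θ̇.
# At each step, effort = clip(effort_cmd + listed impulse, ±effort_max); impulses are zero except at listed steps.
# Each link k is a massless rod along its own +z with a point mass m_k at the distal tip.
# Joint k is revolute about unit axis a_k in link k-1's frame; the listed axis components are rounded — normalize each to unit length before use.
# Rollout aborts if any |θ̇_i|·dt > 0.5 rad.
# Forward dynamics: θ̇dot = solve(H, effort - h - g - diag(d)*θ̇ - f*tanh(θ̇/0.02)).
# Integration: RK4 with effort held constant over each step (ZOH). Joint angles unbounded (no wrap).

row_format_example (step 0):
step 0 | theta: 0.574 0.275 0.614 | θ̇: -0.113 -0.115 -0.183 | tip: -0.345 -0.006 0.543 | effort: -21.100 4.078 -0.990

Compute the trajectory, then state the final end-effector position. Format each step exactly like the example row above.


step 1 | theta: 0.572 0.282 0.624 | θ̇: -0.304 1.296 1.714 | tip: -0.344 -0.006 0.544 | effort: -18.885 3.132 -1.473
step 2 | theta: 0.567 0.288 0.623 | θ̇: -0.612 0.254 -1.334 | tip: -0.341 -0.004 0.546 | effort: -16.987 3.068 -0.295
step 3 | theta: 0.561 0.303 0.632 | θ̇: -0.666 2.426 2.535 | tip: -0.337 -0.002 0.548 | effort: -15.273 2.053 -1.539
step 4 | theta: 0.553 0.313 0.625 | θ̇: -0.994 -0.022 -3.149 | tip: -0.333 0.002 0.551 | effort: -13.838 2.568 0.495
step 5 | theta: 0.543 0.335 0.637 | θ̇: -0.865 3.889 4.578 | tip: -0.327 0.005 0.554 | effort: -12.495 1.095 -2.124
step 6 | theta: 0.532 0.345 0.620 | θ̇: -1.320 -1.333 -6.676 | tip: -0.321 0.009 0.558 | effort: -11.428 2.572 1.806
step 7 | theta: 0.522 0.375 0.643 | θ̇: -0.877 6.480 9.302 | tip: -0.314 0.014 0.561 | effort: -10.354 -0.089 -3.690
step 8 | theta: 0.508 0.378 0.607 | θ̇: -1.669 -4.660 -14.080 | tip: -0.307 0.019 0.566 | effort: -9.645 3.315 4.321
step 9 | theta: 0.497 0.423 0.654 | θ̇: -0.613 11.688 19.601 | tip: -0.298 0.023 0.569 | effort: -8.746 -2.038 -4.321
step 10 | theta: 0.485 0.446 0.658 | θ̇: -1.786 -4.969 -14.599 | tip: -0.290 0.028 0.572 | effort: -8.359 3.323 4.321
step 11 | theta: 0.473 0.484 0.692 | θ̇: -0.656 10.994 17.986 | tip: -0.281 0.033 0.575 | effort: -7.644 -1.963 -4.321
step 12 | theta: 0.460 0.507 0.693 | θ̇: -1.825 -4.677 -13.913 | tip: -0.272 0.038 0.578 | effort: -7.233 3.097 4.321
step 13 | theta: 0.448 0.544 0.724 | θ̇: -0.672 10.515 16.856 | tip: -0.263 0.042 0.581 | effort: -6.681 -1.961 -4.321
step 14 | theta: 0.435 0.566 0.725 | θ̇: -1.838 -4.432 -13.302 | tip: -0.254 0.047 0.584 | effort: -6.276 2.876 4.242
step 15 | theta: 0.423 0.600 0.750 | θ̇: -0.684 9.950 15.585 | tip: -0.245 0.052 0.586 | effort: -5.863 -1.937 -4.321
step 16 | theta: 0.410 0.621 0.748 | θ̇: -1.835 -4.344 -13.014 | tip: -0.236 0.056 0.589 | effort: -5.467 2.693 4.173
step 17 | theta: 0.398 0.653 0.768 | θ̇: -0.679 9.492 14.554 | tip: -0.226 0.061 0.591 | effort: -5.172 -1.955 -4.321
step 18 | theta: 0.385 0.672 0.762 | θ̇: -1.819 -4.378 -12.972 | tip: -0.217 0.066 0.593 | effort: -4.787 2.540 4.191
step 19 | theta: 0.373 0.702 0.780 | θ̇: -0.646 9.281 14.041 | tip: -0.208 0.070 0.595 | effort: -4.592 -2.055 -4.321
step 20 | theta: 0.360 0.720 0.772 | θ̇: -1.787 -4.440 -12.963 | tip: -0.199 0.075 0.597 | effort: -4.218 2.399 4.222
step 21 | theta: 0.348 0.749 0.787 | θ̇: -0.600 9.134 13.694 | tip: -0.189 0.079 0.598 | effort: -4.110 -2.170 -4.321
step 22 | theta: 0.336 0.766 0.778 | θ̇: -1.746 -4.534 -12.997 | tip: -0.181 0.083 0.600 | effort: -3.741 2.276 4.268
step 23 | theta: 0.325 0.794 0.792 | θ̇: -0.542 9.043 13.489 | tip: -0.172 0.087 0.600 | effort: -3.707 -2.296 -4.321
step 24 | theta: 0.313 0.810 0.782 | θ̇: -1.697 -4.645 -13.042 | tip: -0.163 0.092 0.602 | effort: -3.339 2.165 4.318
step 25 | theta: 0.303 0.837 0.794 | θ̇: -0.478 8.977 13.359 | tip: -0.154 0.096 0.602 | effort: -3.373 -2.420 -4.321
step 26 | theta: 0.292 0.852 0.784 | θ̇: -1.643 -4.765 -13.091 | tip: -0.146 0.100 0.603 | effort: -3.002 2.067 4.321
step 27 | theta: 0.282 0.878 0.795 | θ̇: -0.418 8.834 13.100 | tip: -0.138 0.104 0.603 | effort: -3.094 -2.512 -4.321
step 28 | theta: 0.272 0.892 0.782 | θ̇: -1.582 -4.893 -13.179 | tip: -0.130 0.108 0.603 | effort: -2.724 1.969 4.321
step 29 | theta: 0.262 0.916 0.791 | θ̇: -0.355 8.712 12.880 | tip: -0.122 0.111 0.603 | effort: -2.868 -2.609 -4.321
step 30 | theta: 0.252 0.928 0.777 | θ̇: -1.525 -5.108 -13.440 | tip: -0.114 0.115 0.603 | effort: -2.490 1.905 4.321
step 31 | theta: 0.244 0.951 0.784 | θ̇: -0.291 8.620 12.729 | tip: -0.107 0.118 0.602 | effort: -2.684 -2.712 -4.321
step 32 | theta: 0.234 0.961 0.767 | θ̇: -1.466 -5.375 -13.819 | tip: -0.099 0.122 0.602 | effort: -2.295 1.861 4.321
step 33 | theta: 0.226 0.983 0.772 | θ̇: -0.226 8.575 12.676 | tip: -0.092 0.126 0.601 | effort: -2.539 -2.826 -4.321
step 34 | theta: 0.218 0.991 0.751 | θ̇: -1.408 -5.700 -14.328 | tip: -0.085 0.129 0.601 | effort: -2.134 1.838 4.321
step 35 | theta: 0.210 1.011 0.755 | θ̇: -0.155 8.625 12.809 | tip: -0.079 0.133 0.600 | effort: -2.432 -2.965 -4.321
step 36 | theta: 0.202 1.018 0.732 | θ̇: -1.349 -6.071 -14.941 | tip: -0.072 0.136 0.600 | effort: -2.006 1.835 4.321
step 37 | theta: 0.196 1.037 0.734 | θ̇: -0.086 8.703 13.006 | tip: -0.066 0.139 0.598 | effort: -2.358 -3.108 -4.321
step 38 | theta: 0.188 1.041 0.707 | θ̇: -1.291 -6.518 -15.728 | tip: -0.060 0.143 0.598 | effort: -1.902 1.860 4.321
step 39 | theta: 0.182 1.059 0.708 | θ̇: -0.016 8.850 13.341 | tip: -0.054 0.146 0.596 | effort: -2.315 -3.269 -4.321
step 40 | theta: 0.175 1.061 0.677 | θ̇: -1.232 -7.060 -16.731 | tip: -0.049 0.149 0.595 | effort: -1.821 1.917 4.321
step 41 | theta: 0.170 1.078 0.676 | θ̇: 0.056 9.098 13.874 | tip: -0.043 0.152 0.594 | effort: -2.306 -3.457 -4.321
step 42 | theta: 0.164 1.077 0.640 | θ̇: -1.173 -7.721 -18.007 | tip: -0.038 0.156 0.593 | effort: -1.756 2.011 4.321
step 43 | theta: 0.159 1.093 0.638 | θ̇: 0.131 9.478 14.666 | tip: -0.033 0.158 0.591 | effort: -2.336 -3.684 -4.321
step 44 | theta: 0.153 1.089 0.597 | θ̇: -1.109 -8.536 -19.639 | tip: -0.029 0.162 0.590 | effort: -1.712 2.154 4.321
step 45 | theta: 0.149 1.105 0.594 | θ̇: 0.211 10.028 15.793 | tip: -0.024 0.165 0.588 | effort: -2.419 -3.959 -4.321
step 46 | theta: 0.144 1.097 0.545 | θ̇: -1.037 -9.560 -21.760 | tip: -0.020 0.168 0.587 | effort: -1.689 2.361 4.321
step 47 | theta: 0.141 1.113 0.543 | θ̇: 0.298 10.802 17.363 | tip: -0.016 0.171 0.585 | effort: -2.581 -4.299 -4.321
step 48 | theta: 0.137 1.101 0.484 | θ̇: -0.945 -10.878 -24.581 | tip: -0.011 0.175 0.584
final tip position (m): -0.011 0.175 0.584


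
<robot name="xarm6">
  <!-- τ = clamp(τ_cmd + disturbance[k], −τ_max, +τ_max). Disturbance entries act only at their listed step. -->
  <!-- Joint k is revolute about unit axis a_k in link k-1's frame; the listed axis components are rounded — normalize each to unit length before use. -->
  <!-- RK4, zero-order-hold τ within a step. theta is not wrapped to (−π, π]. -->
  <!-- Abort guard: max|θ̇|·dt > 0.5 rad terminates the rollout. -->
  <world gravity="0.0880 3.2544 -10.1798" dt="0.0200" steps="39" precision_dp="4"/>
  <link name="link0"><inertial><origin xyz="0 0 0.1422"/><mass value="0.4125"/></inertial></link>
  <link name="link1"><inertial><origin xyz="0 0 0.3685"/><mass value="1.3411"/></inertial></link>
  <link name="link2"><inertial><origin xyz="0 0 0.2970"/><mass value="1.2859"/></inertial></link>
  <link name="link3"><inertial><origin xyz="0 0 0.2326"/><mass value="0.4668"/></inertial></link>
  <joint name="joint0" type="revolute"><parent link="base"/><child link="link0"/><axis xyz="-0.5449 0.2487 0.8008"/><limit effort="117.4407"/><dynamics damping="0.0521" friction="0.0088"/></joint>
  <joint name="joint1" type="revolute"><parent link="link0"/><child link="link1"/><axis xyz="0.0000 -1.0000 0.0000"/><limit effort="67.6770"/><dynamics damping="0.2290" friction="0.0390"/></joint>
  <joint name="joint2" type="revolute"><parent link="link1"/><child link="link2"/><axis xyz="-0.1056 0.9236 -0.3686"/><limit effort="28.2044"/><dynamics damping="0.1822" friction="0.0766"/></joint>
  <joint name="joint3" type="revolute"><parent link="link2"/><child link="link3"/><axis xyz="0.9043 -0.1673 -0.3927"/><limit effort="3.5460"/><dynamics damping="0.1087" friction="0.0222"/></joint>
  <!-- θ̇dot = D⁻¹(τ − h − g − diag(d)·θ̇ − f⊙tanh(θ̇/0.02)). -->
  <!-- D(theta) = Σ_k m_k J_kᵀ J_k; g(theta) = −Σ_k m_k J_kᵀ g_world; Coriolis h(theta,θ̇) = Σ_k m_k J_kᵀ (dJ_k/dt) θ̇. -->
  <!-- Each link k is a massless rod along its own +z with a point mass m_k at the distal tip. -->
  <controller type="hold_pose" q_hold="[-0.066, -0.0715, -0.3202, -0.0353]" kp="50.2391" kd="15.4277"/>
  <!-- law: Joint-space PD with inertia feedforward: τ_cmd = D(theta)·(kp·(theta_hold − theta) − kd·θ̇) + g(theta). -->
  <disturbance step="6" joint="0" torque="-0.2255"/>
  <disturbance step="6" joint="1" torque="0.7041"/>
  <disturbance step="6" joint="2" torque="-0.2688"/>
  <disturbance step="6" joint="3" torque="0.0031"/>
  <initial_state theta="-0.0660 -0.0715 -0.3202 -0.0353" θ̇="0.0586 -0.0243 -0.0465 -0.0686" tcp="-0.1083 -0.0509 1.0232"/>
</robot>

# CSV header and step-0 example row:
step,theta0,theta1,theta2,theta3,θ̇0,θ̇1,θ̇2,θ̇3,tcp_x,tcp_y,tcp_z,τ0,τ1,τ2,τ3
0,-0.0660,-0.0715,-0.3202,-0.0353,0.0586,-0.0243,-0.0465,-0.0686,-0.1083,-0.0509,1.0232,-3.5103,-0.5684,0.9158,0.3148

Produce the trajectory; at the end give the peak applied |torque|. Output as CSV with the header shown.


step,theta0,theta1,theta2,theta3,θ̇0,θ̇1,θ̇2,θ̇3,tcp_x,tcp_y,tcp_z,τ0,τ1,τ2,τ3
1,-0.0650,-0.0718,-0.3206,-0.0360,0.0408,-0.0053,-0.0026,-0.0109,-0.1079,-0.0503,1.0232,-3.3791,-0.6734,0.9456,0.2942
2,-0.0643,-0.0718,-0.3206,-0.0361,0.0273,-0.0031,-0.0007,-0.0029,-0.1077,-0.0500,1.0233,-3.2782,-0.7502,0.9842,0.2837
3,-0.0639,-0.0719,-0.3205,-0.0361,0.0170,-0.0018,-0.0001,-0.0010,-0.1075,-0.0498,1.0233,-3.2009,-0.8090,1.0138,0.2766
4,-0.0636,-0.0719,-0.3205,-0.0361,0.0094,-0.0010,0.0001,-0.0003,-0.1074,-0.0496,1.0233,-3.1421,-0.8540,1.0366,0.2713
5,-0.0635,-0.0719,-0.3205,-0.0361,0.0040,-0.0005,0.0001,0.0000,-0.1073,-0.0496,1.0233,-3.0977,-0.8886,1.0540,0.2674
6,-0.0634,-0.0719,-0.3205,-0.0361,0.0002,-0.0000,0.0001,0.0002,-0.1073,-0.0495,1.0234,-3.2896,-0.2109,0.7984,0.2676
7,-0.0635,-0.0718,-0.3205,-0.0361,-0.0025,0.0122,-0.0014,-0.0005,-0.1074,-0.0495,1.0233,-2.9657,-1.1581,1.1634,0.2613
8,-0.0635,-0.0716,-0.3206,-0.0361,-0.0045,0.0081,-0.0012,0.0001,-0.1076,-0.0496,1.0233,-2.9628,-1.1154,1.1488,0.2596
9,-0.0636,-0.0714,-0.3206,-0.0361,-0.0057,0.0053,-0.0008,0.0003,-0.1078,-0.0496,1.0233,-2.9610,-1.0846,1.1381,0.2585
10,-0.0638,-0.0714,-0.3206,-0.0361,-0.0064,0.0033,-0.0005,0.0004,-0.1079,-0.0497,1.0233,-2.9599,-1.0625,1.1304,0.2577
11,-0.0639,-0.0713,-0.3206,-0.0361,-0.0067,0.0019,-0.0003,0.0005,-0.1080,-0.0497,1.0233,-2.9593,-1.0467,1.1248,0.2572
12,-0.0640,-0.0713,-0.3206,-0.0360,-0.0067,0.0010,-0.0001,0.0005,-0.1081,-0.0498,1.0232,-2.9589,-1.0354,1.1208,0.2568
13,-0.0642,-0.0713,-0.3206,-0.0360,-0.0065,0.0004,0.0000,0.0006,-0.1081,-0.0499,1.0232,-2.9586,-1.0273,1.1179,0.2566
14,-0.0643,-0.0713,-0.3206,-0.0360,-0.0063,-0.0001,0.0001,0.0006,-0.1082,-0.0499,1.0232,-2.9585,-1.0215,1.1158,0.2564
15,-0.0644,-0.0713,-0.3206,-0.0360,-0.0060,-0.0004,0.0001,0.0006,-0.1082,-0.0500,1.0232,-2.9584,-1.0174,1.1143,0.2563
16,-0.0645,-0.0713,-0.3206,-0.0360,-0.0056,-0.0006,0.0002,0.0006,-0.1082,-0.0500,1.0232,-2.9583,-1.0144,1.1132,0.2562
17,-0.0646,-0.0713,-0.3206,-0.0360,-0.0053,-0.0007,0.0002,0.0005,-0.1082,-0.0501,1.0232,-2.9583,-1.0122,1.1124,0.2561
18,-0.0647,-0.0713,-0.3206,-0.0360,-0.0049,-0.0007,0.0002,0.0005,-0.1083,-0.0501,1.0232,-2.9582,-1.0107,1.1119,0.2561
19,-0.0648,-0.0713,-0.3206,-0.0360,-0.0046,-0.0008,0.0002,0.0005,-0.1083,-0.0502,1.0232,-2.9582,-1.0096,1.1114,0.2560
20,-0.0649,-0.0713,-0.3206,-0.0360,-0.0043,-0.0008,0.0002,0.0005,-0.1083,-0.0502,1.0232,-2.9581,-1.0087,1.1111,0.2560
21,-0.0650,-0.0713,-0.3206,-0.0360,-0.0039,-0.0008,0.0002,0.0005,-0.1083,-0.0503,1.0232,-2.9581,-1.0081,1.1109,0.2560
22,-0.0651,-0.0714,-0.3206,-0.0359,-0.0037,-0.0007,0.0002,0.0005,-0.1083,-0.0503,1.0232,-2.9580,-1.0077,1.1107,0.2559
23,-0.0651,-0.0714,-0.3206,-0.0359,-0.0034,-0.0007,0.0002,0.0005,-0.1083,-0.0504,1.0232,-2.9580,-1.0074,1.1106,0.2559
24,-0.0652,-0.0714,-0.3206,-0.0359,-0.0031,-0.0007,0.0002,0.0004,-0.1083,-0.0504,1.0232,-2.9579,-1.0071,1.1105,0.2559
25,-0.0653,-0.0714,-0.3206,-0.0359,-0.0029,-0.0007,0.0002,0.0004,-0.1083,-0.0504,1.0232,-2.9578,-1.0069,1.1104,0.2559
26,-0.0653,-0.0714,-0.3206,-0.0359,-0.0027,-0.0006,0.0002,0.0004,-0.1083,-0.0504,1.0232,-2.9578,-1.0068,1.1103,0.2559
27,-0.0654,-0.0714,-0.3206,-0.0359,-0.0025,-0.0006,0.0002,0.0004,-0.1083,-0.0505,1.0232,-2.9577,-1.0067,1.1103,0.2559
28,-0.0654,-0.0714,-0.3206,-0.0359,-0.0023,-0.0005,0.0002,0.0004,-0.1083,-0.0505,1.0232,-2.9577,-1.0066,1.1102,0.2558
29,-0.0655,-0.0715,-0.3205,-0.0359,-0.0021,-0.0005,0.0002,0.0004,-0.1083,-0.0505,1.0232,-2.9576,-1.0065,1.1102,0.2558
30,-0.0655,-0.0715,-0.3205,-0.0359,-0.0020,-0.0005,0.0002,0.0004,-0.1083,-0.0505,1.0232,-2.9576,-1.0064,1.1102,0.2558
31,-0.0655,-0.0715,-0.3205,-0.0359,-0.0018,-0.0005,0.0002,0.0004,-0.1083,-0.0506,1.0232,-2.9575,-1.0064,1.1101,0.2558
32,-0.0656,-0.0715,-0.3205,-0.0359,-0.0017,-0.0004,0.0002,0.0003,-0.1083,-0.0506,1.0232,-2.9575,-1.0063,1.1101,0.2558
33,-0.0656,-0.0715,-0.3205,-0.0359,-0.0016,-0.0004,0.0002,0.0003,-0.1083,-0.0506,1.0232,-2.9574,-1.0063,1.1101,0.2558
34,-0.0656,-0.0715,-0.3205,-0.0358,-0.0014,-0.0004,0.0002,0.0003,-0.1083,-0.0506,1.0232,-2.9574,-1.0063,1.1101,0.2558
35,-0.0657,-0.0715,-0.3205,-0.0358,-0.0013,-0.0003,0.0002,0.0003,-0.1083,-0.0506,1.0232,-2.9574,-1.0062,1.1100,0.2558
36,-0.0657,-0.0715,-0.3205,-0.0358,-0.0012,-0.0003,0.0002,0.0003,-0.1083,-0.0506,1.0232,-2.9573,-1.0062,1.1100,0.2557
37,-0.0657,-0.0715,-0.3205,-0.0358,-0.0011,-0.0003,0.0002,0.0003,-0.1083,-0.0506,1.0232,-2.9573,-1.0062,1.1100,0.2557
38,-0.0657,-0.0715,-0.3205,-0.0358,-0.0010,-0.0003,0.0002,0.0003,-0.1083,-0.0507,1.0232,-2.9573,-1.0061,1.1100,0.2557
39,-0.0658,-0.0715,-0.3205,-0.0358,-0.0010,-0.0003,0.0002,0.0003,-0.1083,-0.0507,1.0232,,,,
# max |τ| (N·m): 3.5103
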